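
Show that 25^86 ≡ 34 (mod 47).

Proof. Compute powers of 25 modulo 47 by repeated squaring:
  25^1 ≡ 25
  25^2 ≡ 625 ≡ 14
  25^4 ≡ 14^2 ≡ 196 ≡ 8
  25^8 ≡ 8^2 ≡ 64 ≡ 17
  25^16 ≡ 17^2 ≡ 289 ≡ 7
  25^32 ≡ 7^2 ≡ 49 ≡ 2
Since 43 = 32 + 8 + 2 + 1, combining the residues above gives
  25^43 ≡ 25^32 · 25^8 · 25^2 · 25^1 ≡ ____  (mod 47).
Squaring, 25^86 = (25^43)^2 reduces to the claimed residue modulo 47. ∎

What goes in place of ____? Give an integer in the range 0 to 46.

Multiply the listed residues: 2 · 17 · 14 · 25 = 34 → 476 → 11900.
Reducing modulo 47: 11900 = 253·47 + 9, so 25^43 ≡ 9.

9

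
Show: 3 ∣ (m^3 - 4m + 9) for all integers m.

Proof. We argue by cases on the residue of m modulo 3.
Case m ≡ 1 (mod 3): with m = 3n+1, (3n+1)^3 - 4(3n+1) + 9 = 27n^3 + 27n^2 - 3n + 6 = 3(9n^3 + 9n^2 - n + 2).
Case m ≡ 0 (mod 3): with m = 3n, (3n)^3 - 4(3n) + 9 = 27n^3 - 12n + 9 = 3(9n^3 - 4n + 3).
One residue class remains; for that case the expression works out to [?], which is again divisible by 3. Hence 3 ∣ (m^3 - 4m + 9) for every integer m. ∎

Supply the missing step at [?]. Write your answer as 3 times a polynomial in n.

3(9n^3 + 18n^2 + 8n + 3)

Only m ≡ 2 (mod 3) is unaccounted for. Put m = 3n+2:
(3n+2)^3 - 4(3n+2) + 9 expands to 27n^3 + 54n^2 + 24n + 9,
and factoring out 3 leaves 3(9n^3 + 18n^2 + 8n + 3).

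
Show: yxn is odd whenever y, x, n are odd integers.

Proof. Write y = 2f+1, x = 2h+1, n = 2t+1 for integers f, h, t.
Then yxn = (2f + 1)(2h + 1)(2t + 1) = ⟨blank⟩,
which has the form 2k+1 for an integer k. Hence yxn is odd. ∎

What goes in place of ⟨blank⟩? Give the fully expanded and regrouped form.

(2f + 1)(2h + 1)(2t + 1) = 8fht + 4fh + 4ft + 2f + 4ht + 2h + 2t + 1
= 2(4fht + 2fh + 2ft + f + 2ht + h + t) + 1.
Since 4fht + 2fh + 2ft + f + 2ht + h + t is an integer, the product is of the form 2k+1 for an integer k.

2(4fht + 2fh + 2ft + f + 2ht + h + t) + 1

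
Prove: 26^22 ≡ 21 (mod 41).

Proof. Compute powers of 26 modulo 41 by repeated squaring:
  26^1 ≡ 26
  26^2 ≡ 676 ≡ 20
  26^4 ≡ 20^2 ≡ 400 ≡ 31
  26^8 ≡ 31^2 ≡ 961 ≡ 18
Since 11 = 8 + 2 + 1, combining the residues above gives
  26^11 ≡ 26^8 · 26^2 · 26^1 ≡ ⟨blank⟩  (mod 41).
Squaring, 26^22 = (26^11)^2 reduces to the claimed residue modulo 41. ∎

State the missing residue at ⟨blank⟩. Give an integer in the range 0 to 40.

Multiply the listed residues: 18 · 20 · 26 = 360 → 9360.
Reducing modulo 41: 9360 = 228·41 + 12, so 26^11 ≡ 12.

12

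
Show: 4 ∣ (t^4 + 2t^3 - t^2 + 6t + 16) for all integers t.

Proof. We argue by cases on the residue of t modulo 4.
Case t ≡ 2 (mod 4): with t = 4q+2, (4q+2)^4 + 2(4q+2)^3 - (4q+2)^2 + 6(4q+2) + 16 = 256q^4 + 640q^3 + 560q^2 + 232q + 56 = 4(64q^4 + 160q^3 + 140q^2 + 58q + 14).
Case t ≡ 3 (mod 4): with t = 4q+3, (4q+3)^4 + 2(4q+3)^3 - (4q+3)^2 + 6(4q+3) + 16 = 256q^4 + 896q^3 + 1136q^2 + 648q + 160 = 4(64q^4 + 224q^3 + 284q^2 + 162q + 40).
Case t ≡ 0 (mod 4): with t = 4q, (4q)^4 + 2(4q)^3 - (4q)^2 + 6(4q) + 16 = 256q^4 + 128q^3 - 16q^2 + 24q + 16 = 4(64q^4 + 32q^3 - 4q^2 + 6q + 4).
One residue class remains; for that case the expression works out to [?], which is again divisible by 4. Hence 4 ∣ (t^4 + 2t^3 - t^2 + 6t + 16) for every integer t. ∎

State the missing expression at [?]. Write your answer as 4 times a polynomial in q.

4(64q^4 + 96q^3 + 44q^2 + 14q + 6)

The residues treated are {2, 3, 0}, so the missing case is t ≡ 1 (mod 4); write t = 4q+1.
Then (4q+1)^4 + 2(4q+1)^3 - (4q+1)^2 + 6(4q+1) + 16 = 256q^4 + 384q^3 + 176q^2 + 56q + 24 = 4(64q^4 + 96q^3 + 44q^2 + 14q + 6).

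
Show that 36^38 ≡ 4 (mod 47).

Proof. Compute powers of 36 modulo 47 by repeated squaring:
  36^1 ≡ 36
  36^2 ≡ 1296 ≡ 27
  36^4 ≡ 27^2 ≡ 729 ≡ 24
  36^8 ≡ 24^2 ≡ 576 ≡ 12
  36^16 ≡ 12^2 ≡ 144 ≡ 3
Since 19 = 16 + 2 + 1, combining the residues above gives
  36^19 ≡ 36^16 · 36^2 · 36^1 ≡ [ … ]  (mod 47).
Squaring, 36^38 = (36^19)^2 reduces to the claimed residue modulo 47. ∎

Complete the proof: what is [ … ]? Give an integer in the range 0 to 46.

2

Multiply the listed residues: 3 · 27 · 36 = 81 → 2916.
Reducing modulo 47: 2916 = 62·47 + 2, so 36^19 ≡ 2.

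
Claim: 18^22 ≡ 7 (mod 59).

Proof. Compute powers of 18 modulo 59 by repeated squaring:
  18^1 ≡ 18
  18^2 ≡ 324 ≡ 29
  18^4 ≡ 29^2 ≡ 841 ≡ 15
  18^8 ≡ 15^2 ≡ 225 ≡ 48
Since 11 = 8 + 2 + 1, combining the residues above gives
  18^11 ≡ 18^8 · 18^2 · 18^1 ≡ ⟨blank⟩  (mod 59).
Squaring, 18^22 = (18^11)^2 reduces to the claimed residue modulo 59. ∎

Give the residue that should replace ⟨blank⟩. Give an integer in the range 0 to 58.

40

18^8 · 18^2 · 18^1 ≡ 48 · 29 · 18 = 25056.
25056 mod 59 = 40, so 18^11 ≡ 40 (mod 59).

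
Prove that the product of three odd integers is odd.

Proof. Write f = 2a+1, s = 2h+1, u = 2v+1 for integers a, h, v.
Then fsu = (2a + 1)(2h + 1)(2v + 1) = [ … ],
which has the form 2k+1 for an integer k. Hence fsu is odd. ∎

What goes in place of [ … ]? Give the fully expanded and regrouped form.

Expanding: (2a + 1)(2h + 1)(2v + 1) = 8ahv + 4ah + 4av + 2a + 4hv + 2h + 2v + 1.
Every term except the constant is even, so this is 2(4ahv + 2ah + 2av + a + 2hv + h + v) + 1,
and 4ahv + 2ah + 2av + a + 2hv + h + v ∈ ℤ gives the required form.

2(4ahv + 2ah + 2av + a + 2hv + h + v) + 1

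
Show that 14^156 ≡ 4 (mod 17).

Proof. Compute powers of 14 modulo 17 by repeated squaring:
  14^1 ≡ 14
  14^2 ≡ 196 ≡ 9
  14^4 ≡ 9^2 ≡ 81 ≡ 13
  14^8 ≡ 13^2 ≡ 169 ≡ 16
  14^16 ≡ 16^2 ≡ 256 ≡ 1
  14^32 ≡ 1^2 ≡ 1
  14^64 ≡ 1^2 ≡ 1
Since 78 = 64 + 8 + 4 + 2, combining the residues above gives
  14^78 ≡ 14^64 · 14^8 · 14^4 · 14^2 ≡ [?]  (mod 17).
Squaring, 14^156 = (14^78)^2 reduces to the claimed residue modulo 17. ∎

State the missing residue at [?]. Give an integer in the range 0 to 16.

2

14^64 · 14^8 · 14^4 · 14^2 ≡ 1 · 16 · 13 · 9 = 1872.
1872 mod 17 = 2, so 14^78 ≡ 2 (mod 17).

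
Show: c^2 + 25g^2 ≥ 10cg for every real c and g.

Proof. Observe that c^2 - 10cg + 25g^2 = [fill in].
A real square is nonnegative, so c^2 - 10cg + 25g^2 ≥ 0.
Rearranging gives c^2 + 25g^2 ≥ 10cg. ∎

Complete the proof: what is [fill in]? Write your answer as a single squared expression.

c^2 - 10cg + 25g^2 is a perfect-square trinomial: the outer terms are (c)^2 and (5g)^2, and the cross term is -2·c·5g.
So c^2 - 10cg + 25g^2 = (c - 5g)^2 ≥ 0.

(c - 5g)^2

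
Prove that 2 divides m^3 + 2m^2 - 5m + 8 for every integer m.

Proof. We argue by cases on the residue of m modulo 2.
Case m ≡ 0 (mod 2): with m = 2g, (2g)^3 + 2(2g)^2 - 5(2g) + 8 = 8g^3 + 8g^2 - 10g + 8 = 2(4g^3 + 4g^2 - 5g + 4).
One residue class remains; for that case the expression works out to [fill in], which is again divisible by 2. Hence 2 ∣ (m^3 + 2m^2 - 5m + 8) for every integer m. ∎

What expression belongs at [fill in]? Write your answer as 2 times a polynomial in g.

2(4g^3 + 10g^2 + 2g + 3)

The residues treated are {0}, so the missing case is m ≡ 1 (mod 2); write m = 2g+1.
Then (2g+1)^3 + 2(2g+1)^2 - 5(2g+1) + 8 = 8g^3 + 20g^2 + 4g + 6 = 2(4g^3 + 10g^2 + 2g + 3).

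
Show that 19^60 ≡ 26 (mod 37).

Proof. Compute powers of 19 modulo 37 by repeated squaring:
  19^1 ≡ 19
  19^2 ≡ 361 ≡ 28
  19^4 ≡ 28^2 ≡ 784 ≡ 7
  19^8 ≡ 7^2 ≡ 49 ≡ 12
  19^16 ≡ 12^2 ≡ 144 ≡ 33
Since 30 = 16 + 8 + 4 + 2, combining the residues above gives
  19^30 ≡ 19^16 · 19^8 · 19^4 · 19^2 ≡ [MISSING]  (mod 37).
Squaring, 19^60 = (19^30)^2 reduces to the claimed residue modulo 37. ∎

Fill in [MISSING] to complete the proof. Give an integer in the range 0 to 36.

27

19^16 · 19^8 · 19^4 · 19^2 ≡ 33 · 12 · 7 · 28 = 77616.
77616 mod 37 = 27, so 19^30 ≡ 27 (mod 37).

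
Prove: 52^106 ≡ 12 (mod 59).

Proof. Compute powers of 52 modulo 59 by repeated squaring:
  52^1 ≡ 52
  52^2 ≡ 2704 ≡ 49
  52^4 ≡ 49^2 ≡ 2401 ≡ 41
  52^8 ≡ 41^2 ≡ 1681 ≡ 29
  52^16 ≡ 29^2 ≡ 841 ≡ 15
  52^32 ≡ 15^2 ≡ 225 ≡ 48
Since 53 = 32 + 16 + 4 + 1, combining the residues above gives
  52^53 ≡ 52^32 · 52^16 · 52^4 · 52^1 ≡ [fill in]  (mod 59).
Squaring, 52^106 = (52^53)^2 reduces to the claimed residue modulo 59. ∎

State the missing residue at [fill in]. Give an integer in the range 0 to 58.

52^32 · 52^16 · 52^4 · 52^1 ≡ 48 · 15 · 41 · 52 = 1535040.
1535040 mod 59 = 37, so 52^53 ≡ 37 (mod 59).

37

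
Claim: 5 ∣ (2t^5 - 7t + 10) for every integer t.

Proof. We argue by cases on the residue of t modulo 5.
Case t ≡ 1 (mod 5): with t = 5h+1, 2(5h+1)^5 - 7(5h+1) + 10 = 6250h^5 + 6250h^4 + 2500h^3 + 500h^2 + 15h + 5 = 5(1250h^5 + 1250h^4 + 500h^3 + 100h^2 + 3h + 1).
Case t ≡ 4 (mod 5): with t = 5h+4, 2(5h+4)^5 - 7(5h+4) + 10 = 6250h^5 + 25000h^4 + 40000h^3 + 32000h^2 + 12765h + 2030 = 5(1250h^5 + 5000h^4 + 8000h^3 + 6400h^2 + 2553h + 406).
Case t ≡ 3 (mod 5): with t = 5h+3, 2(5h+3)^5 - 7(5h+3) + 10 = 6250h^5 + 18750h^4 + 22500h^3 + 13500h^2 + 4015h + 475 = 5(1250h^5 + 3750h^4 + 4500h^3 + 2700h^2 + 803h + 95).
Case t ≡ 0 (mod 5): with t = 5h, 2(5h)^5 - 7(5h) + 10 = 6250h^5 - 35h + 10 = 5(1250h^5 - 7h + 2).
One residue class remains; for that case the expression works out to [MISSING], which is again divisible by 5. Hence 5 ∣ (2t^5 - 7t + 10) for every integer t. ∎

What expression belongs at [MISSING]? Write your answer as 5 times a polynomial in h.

5(1250h^5 + 2500h^4 + 2000h^3 + 800h^2 + 153h + 12)

The residues treated are {1, 4, 3, 0}, so the missing case is t ≡ 2 (mod 5); write t = 5h+2.
Then 2(5h+2)^5 - 7(5h+2) + 10 = 6250h^5 + 12500h^4 + 10000h^3 + 4000h^2 + 765h + 60 = 5(1250h^5 + 2500h^4 + 2000h^3 + 800h^2 + 153h + 12).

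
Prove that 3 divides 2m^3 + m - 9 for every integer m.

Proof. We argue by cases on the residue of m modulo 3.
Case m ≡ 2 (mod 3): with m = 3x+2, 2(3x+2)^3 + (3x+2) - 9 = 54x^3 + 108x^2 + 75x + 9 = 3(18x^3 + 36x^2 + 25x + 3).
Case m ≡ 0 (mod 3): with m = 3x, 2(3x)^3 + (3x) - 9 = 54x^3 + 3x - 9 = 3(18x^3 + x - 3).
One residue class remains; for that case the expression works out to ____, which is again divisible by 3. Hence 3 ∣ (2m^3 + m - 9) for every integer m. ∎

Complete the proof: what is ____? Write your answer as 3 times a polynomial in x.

3(18x^3 + 18x^2 + 7x - 2)

Only m ≡ 1 (mod 3) is unaccounted for. Put m = 3x+1:
2(3x+1)^3 + (3x+1) - 9 expands to 54x^3 + 54x^2 + 21x - 6,
and factoring out 3 leaves 3(18x^3 + 18x^2 + 7x - 2).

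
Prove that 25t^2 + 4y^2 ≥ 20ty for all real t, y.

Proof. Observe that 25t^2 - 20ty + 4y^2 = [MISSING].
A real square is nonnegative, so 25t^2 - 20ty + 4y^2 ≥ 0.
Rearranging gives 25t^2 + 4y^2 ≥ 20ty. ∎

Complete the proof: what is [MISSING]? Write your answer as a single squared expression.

The leading and trailing coefficients are 5^2 and 2^2, and 20 = 2·5·2, so the trinomial is (5t - 2y)^2.
Hence 25t^2 - 20ty + 4y^2 ≥ 0.

(5t - 2y)^2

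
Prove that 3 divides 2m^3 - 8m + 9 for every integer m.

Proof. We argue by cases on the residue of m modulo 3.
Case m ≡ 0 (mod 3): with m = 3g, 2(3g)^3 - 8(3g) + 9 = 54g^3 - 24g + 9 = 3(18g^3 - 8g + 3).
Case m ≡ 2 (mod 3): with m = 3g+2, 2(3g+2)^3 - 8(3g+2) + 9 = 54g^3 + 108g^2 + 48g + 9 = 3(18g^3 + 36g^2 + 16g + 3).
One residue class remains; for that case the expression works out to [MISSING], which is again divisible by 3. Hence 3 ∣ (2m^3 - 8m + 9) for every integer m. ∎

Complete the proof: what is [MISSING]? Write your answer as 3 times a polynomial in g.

Only m ≡ 1 (mod 3) is unaccounted for. Put m = 3g+1:
2(3g+1)^3 - 8(3g+1) + 9 expands to 54g^3 + 54g^2 - 6g + 3,
and factoring out 3 leaves 3(18g^3 + 18g^2 - 2g + 1).

3(18g^3 + 18g^2 - 2g + 1)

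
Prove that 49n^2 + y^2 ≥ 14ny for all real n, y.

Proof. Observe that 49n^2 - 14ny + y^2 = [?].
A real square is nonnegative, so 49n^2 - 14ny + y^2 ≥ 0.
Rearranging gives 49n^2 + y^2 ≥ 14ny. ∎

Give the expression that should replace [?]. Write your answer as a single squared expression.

49n^2 - 14ny + y^2 is a perfect-square trinomial: the outer terms are (7n)^2 and (y)^2, and the cross term is -2·7n·y.
So 49n^2 - 14ny + y^2 = (7n - y)^2 ≥ 0.

(7n - y)^2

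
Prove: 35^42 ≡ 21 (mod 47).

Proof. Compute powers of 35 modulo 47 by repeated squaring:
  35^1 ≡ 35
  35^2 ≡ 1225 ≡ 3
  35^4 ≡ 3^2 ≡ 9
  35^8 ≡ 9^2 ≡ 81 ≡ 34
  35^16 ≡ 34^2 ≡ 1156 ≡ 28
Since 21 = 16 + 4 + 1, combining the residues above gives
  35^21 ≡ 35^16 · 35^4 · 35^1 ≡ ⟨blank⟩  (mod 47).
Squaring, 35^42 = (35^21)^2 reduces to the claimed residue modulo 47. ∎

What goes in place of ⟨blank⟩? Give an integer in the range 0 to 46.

35^16 · 35^4 · 35^1 ≡ 28 · 9 · 35 = 8820.
8820 mod 47 = 31, so 35^21 ≡ 31 (mod 47).

31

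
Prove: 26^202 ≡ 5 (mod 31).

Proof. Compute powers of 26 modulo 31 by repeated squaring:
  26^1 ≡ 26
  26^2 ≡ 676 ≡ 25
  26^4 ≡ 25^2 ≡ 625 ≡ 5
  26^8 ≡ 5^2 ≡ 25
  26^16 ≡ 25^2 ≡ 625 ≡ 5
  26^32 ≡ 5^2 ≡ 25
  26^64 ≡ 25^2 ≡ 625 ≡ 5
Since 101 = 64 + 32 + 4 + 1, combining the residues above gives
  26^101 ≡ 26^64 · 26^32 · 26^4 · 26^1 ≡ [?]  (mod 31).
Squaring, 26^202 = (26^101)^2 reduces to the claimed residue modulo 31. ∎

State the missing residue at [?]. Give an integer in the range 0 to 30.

6

Multiply the listed residues: 5 · 25 · 5 · 26 = 125 → 625 → 16250.
Reducing modulo 31: 16250 = 524·31 + 6, so 26^101 ≡ 6.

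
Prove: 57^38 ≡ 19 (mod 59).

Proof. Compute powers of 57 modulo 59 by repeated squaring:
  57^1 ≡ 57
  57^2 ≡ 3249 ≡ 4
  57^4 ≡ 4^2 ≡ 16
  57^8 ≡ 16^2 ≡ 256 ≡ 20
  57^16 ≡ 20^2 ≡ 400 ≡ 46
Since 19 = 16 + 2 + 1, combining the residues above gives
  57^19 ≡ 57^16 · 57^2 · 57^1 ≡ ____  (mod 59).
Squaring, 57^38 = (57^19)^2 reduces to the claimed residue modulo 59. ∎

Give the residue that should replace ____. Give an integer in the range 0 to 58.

57^16 · 57^2 · 57^1 ≡ 46 · 4 · 57 = 10488.
10488 mod 59 = 45, so 57^19 ≡ 45 (mod 59).

45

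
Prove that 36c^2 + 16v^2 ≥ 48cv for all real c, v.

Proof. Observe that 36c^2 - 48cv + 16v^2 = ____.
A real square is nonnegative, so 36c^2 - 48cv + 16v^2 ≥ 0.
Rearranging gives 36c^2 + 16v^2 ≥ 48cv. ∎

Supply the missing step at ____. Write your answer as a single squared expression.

36c^2 - 48cv + 16v^2 is a perfect-square trinomial: the outer terms are (6c)^2 and (4v)^2, and the cross term is -2·6c·4v.
So 36c^2 - 48cv + 16v^2 = (6c - 4v)^2 ≥ 0.

(6c - 4v)^2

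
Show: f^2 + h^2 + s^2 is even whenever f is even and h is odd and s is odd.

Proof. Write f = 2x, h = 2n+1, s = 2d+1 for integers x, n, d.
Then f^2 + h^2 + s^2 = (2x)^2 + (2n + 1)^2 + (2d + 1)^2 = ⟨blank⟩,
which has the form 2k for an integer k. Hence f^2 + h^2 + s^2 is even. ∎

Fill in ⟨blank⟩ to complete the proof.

Expanding: (2x)^2 + (2n + 1)^2 + (2d + 1)^2 = 4d^2 + 4d + 4n^2 + 4n + 4x^2 + 2.
Every term is even; pulling out the factor of 2 gives 2(2d^2 + 2d + 2n^2 + 2n + 2x^2 + 1).

2(2d^2 + 2d + 2n^2 + 2n + 2x^2 + 1)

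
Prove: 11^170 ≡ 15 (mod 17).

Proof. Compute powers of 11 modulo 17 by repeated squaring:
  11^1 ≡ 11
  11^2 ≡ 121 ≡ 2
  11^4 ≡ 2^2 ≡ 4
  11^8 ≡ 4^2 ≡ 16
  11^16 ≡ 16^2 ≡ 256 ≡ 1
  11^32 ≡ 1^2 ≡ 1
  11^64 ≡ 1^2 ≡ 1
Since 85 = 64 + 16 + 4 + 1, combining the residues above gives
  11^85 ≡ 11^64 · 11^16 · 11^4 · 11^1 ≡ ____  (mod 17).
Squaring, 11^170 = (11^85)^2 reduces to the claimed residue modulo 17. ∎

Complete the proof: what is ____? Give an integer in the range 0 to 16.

10

11^64 · 11^16 · 11^4 · 11^1 ≡ 1 · 1 · 4 · 11 = 44.
44 mod 17 = 10, so 11^85 ≡ 10 (mod 17).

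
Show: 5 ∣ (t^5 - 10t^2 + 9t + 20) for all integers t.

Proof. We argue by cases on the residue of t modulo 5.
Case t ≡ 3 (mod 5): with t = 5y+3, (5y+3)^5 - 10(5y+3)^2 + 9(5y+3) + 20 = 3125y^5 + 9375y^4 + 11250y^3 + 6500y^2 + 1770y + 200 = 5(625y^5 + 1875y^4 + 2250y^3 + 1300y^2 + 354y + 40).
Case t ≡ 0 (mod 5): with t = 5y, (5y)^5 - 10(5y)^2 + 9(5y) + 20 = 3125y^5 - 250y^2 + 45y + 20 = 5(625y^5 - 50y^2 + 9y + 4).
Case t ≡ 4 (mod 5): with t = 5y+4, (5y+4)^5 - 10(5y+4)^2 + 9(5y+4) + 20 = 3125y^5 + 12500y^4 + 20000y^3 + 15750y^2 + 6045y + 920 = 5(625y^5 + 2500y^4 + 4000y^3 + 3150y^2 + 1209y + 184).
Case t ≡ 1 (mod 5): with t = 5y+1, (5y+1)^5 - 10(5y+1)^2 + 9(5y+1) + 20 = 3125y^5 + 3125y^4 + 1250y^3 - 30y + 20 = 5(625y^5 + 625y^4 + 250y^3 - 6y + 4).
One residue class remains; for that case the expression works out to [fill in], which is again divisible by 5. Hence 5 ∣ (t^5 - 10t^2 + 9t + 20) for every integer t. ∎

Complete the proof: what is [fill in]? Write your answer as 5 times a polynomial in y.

5(625y^5 + 1250y^4 + 1000y^3 + 350y^2 + 49y + 6)

The residues treated are {3, 0, 4, 1}, so the missing case is t ≡ 2 (mod 5); write t = 5y+2.
Then (5y+2)^5 - 10(5y+2)^2 + 9(5y+2) + 20 = 3125y^5 + 6250y^4 + 5000y^3 + 1750y^2 + 245y + 30 = 5(625y^5 + 1250y^4 + 1000y^3 + 350y^2 + 49y + 6).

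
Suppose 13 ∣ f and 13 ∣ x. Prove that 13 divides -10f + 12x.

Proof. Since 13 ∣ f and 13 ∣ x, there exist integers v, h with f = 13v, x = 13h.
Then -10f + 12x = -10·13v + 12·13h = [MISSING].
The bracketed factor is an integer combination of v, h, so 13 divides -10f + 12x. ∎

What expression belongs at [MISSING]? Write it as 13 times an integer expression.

13(12h - 10v)

Each term has a factor of 13: -10·13v + 12·13h = 13·(12h - 10v).
Since 12h - 10v is an integer, 13 ∣ (-10f + 12x).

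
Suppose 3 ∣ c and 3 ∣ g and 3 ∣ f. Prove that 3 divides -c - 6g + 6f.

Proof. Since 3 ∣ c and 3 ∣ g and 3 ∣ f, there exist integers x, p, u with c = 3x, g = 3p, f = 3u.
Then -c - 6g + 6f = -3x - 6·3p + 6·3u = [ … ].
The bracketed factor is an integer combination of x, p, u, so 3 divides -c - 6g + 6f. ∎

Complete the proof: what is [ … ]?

3(-6p + 6u - x)

Pull the common 3 out of every term: -3x - 6·3p + 6·3u = 3(-6p + 6u - x).
-6p + 6u - x is an integer, which exhibits the divisibility.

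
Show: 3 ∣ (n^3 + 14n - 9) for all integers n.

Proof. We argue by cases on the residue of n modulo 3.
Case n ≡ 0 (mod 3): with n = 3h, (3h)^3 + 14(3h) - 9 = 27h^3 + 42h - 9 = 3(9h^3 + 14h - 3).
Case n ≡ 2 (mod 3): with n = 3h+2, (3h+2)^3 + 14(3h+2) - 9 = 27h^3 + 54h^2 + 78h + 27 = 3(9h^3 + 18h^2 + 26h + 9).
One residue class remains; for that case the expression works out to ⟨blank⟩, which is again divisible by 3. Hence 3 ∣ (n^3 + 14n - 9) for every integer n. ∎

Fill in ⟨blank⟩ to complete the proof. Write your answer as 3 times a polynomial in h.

3(9h^3 + 9h^2 + 17h + 2)

The residues treated are {0, 2}, so the missing case is n ≡ 1 (mod 3); write n = 3h+1.
Then (3h+1)^3 + 14(3h+1) - 9 = 27h^3 + 27h^2 + 51h + 6 = 3(9h^3 + 9h^2 + 17h + 2).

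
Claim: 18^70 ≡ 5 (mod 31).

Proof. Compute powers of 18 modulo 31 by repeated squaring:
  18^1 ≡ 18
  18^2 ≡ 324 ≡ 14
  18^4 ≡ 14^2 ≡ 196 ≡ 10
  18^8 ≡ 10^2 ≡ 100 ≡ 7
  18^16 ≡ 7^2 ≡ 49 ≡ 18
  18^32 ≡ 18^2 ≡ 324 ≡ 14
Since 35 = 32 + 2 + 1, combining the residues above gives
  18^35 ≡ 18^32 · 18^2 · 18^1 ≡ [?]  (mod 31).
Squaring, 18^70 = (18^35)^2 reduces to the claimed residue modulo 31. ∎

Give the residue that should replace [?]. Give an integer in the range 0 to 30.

25

Multiply the listed residues: 14 · 14 · 18 = 196 → 3528.
Reducing modulo 31: 3528 = 113·31 + 25, so 18^35 ≡ 25.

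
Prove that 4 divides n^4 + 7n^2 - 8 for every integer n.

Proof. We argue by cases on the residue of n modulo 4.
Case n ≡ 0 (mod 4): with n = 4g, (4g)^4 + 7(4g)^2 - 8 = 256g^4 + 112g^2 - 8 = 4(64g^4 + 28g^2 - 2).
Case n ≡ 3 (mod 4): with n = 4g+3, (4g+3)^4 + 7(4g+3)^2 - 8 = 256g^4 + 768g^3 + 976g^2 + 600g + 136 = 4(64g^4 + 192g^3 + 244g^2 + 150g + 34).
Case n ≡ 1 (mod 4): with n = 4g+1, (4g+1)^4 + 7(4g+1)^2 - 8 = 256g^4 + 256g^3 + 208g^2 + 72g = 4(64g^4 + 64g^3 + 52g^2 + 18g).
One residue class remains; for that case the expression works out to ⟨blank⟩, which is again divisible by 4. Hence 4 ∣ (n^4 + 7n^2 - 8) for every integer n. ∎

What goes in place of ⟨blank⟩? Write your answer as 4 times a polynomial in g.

Only n ≡ 2 (mod 4) is unaccounted for. Put n = 4g+2:
(4g+2)^4 + 7(4g+2)^2 - 8 expands to 256g^4 + 512g^3 + 496g^2 + 240g + 36,
and factoring out 4 leaves 4(64g^4 + 128g^3 + 124g^2 + 60g + 9).

4(64g^4 + 128g^3 + 124g^2 + 60g + 9)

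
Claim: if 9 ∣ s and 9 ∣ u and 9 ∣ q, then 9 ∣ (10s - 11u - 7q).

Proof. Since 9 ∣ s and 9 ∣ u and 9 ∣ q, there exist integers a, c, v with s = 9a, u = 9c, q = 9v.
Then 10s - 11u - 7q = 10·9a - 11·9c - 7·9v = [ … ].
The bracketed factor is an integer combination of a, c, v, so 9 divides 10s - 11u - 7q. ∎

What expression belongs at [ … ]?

Pull the common 9 out of every term: 10·9a - 11·9c - 7·9v = 9(10a - 11c - 7v).
10a - 11c - 7v is an integer, which exhibits the divisibility.

9(10a - 11c - 7v)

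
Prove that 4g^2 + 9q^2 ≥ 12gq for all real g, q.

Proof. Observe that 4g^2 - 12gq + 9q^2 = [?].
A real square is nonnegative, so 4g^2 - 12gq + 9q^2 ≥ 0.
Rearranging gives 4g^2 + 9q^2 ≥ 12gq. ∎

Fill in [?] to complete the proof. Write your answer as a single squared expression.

(2g - 3q)^2

4g^2 - 12gq + 9q^2 is a perfect-square trinomial: the outer terms are (2g)^2 and (3q)^2, and the cross term is -2·2g·3q.
So 4g^2 - 12gq + 9q^2 = (2g - 3q)^2 ≥ 0.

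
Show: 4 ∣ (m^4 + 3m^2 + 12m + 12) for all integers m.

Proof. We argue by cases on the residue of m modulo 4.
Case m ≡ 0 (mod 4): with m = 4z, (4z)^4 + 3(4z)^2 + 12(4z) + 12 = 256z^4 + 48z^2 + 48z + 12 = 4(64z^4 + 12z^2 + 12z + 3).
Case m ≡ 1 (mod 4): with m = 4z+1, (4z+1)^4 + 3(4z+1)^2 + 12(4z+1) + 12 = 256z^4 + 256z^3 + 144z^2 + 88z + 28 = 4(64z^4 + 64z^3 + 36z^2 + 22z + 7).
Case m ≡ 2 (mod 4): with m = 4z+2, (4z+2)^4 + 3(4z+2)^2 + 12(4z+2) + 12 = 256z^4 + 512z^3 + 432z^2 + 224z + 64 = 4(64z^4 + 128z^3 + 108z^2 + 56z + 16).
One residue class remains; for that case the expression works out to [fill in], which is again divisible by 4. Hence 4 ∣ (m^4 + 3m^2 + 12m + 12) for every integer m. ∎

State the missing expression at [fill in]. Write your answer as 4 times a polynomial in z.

4(64z^4 + 192z^3 + 228z^2 + 138z + 39)

The residues treated are {0, 1, 2}, so the missing case is m ≡ 3 (mod 4); write m = 4z+3.
Then (4z+3)^4 + 3(4z+3)^2 + 12(4z+3) + 12 = 256z^4 + 768z^3 + 912z^2 + 552z + 156 = 4(64z^4 + 192z^3 + 228z^2 + 138z + 39).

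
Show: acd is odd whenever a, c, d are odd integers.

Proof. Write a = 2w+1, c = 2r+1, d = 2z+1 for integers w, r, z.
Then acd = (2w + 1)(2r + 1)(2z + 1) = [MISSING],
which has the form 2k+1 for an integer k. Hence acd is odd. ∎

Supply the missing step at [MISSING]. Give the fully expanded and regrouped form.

2(4rwz + 2rw + 2rz + r + 2wz + w + z) + 1

Expanding: (2w + 1)(2r + 1)(2z + 1) = 8rwz + 4rw + 4rz + 2r + 4wz + 2w + 2z + 1.
Every term except the constant is even, so this is 2(4rwz + 2rw + 2rz + r + 2wz + w + z) + 1,
and 4rwz + 2rw + 2rz + r + 2wz + w + z ∈ ℤ gives the required form.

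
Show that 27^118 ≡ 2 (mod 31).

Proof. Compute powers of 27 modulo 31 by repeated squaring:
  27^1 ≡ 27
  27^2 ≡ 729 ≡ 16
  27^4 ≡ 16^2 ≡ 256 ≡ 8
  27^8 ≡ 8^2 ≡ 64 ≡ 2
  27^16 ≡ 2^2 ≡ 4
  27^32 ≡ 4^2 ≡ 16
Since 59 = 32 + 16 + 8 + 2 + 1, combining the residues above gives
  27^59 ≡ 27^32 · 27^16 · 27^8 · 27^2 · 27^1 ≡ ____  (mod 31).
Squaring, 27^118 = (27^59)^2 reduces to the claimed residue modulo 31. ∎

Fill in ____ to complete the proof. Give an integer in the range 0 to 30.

Multiply the listed residues: 16 · 4 · 2 · 16 · 27 = 64 → 128 → 2048 → 55296.
Reducing modulo 31: 55296 = 1783·31 + 23, so 27^59 ≡ 23.

23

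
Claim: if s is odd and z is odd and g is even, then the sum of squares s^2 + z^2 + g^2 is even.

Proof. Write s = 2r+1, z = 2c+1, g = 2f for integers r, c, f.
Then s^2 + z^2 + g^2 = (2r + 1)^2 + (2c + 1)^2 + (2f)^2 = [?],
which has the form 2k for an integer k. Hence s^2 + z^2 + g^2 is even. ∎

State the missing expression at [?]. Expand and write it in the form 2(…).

(2r + 1)^2 + (2c + 1)^2 + (2f)^2 = 4c^2 + 4c + 4f^2 + 4r^2 + 4r + 2
= 2(2c^2 + 2c + 2f^2 + 2r^2 + 2r + 1).
Since 2c^2 + 2c + 2f^2 + 2r^2 + 2r + 1 is an integer, the sum of squares is of the form 2k for an integer k.

2(2c^2 + 2c + 2f^2 + 2r^2 + 2r + 1)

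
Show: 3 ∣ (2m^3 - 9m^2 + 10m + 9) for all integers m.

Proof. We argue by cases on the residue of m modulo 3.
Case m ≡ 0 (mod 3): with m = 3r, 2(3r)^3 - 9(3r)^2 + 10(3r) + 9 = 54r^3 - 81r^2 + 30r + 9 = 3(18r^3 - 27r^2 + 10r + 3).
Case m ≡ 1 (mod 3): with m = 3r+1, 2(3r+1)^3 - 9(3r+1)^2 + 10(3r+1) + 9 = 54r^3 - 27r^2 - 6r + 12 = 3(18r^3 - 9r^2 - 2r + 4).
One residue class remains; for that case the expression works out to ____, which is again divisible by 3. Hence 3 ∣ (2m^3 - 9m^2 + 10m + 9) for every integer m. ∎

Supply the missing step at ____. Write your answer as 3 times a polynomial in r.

3(18r^3 + 9r^2 - 2r + 3)

Only m ≡ 2 (mod 3) is unaccounted for. Put m = 3r+2:
2(3r+2)^3 - 9(3r+2)^2 + 10(3r+2) + 9 expands to 54r^3 + 27r^2 - 6r + 9,
and factoring out 3 leaves 3(18r^3 + 9r^2 - 2r + 3).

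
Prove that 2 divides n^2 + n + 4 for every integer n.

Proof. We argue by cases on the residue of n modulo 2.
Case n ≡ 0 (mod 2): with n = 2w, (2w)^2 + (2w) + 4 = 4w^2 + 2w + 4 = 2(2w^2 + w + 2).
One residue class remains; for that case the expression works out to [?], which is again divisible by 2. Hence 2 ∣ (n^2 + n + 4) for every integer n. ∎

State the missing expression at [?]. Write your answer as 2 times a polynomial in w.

Only n ≡ 1 (mod 2) is unaccounted for. Put n = 2w+1:
(2w+1)^2 + (2w+1) + 4 expands to 4w^2 + 6w + 6,
and factoring out 2 leaves 2(2w^2 + 3w + 3).

2(2w^2 + 3w + 3)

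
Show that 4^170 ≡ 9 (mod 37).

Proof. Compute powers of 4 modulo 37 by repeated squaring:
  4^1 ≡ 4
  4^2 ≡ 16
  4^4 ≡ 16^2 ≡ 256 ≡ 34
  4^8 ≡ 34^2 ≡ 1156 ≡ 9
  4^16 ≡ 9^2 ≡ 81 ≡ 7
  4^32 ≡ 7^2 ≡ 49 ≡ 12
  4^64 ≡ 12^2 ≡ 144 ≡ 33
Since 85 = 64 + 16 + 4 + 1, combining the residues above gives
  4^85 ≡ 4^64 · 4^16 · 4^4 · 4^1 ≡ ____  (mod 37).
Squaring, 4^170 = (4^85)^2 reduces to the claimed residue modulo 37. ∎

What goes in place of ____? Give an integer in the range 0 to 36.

4^64 · 4^16 · 4^4 · 4^1 ≡ 33 · 7 · 34 · 4 = 31416.
31416 mod 37 = 3, so 4^85 ≡ 3 (mod 37).

3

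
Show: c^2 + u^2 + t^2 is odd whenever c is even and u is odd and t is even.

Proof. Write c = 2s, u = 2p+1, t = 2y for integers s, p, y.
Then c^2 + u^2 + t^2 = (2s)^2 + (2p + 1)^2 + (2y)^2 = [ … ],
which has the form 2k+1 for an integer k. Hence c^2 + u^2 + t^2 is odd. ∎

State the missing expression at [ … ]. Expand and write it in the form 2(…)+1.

2(2p^2 + 2p + 2s^2 + 2y^2) + 1

Expanding: (2s)^2 + (2p + 1)^2 + (2y)^2 = 4p^2 + 4p + 4s^2 + 4y^2 + 1.
Every term except the constant is even, so this is 2(2p^2 + 2p + 2s^2 + 2y^2) + 1,
and 2p^2 + 2p + 2s^2 + 2y^2 ∈ ℤ gives the required form.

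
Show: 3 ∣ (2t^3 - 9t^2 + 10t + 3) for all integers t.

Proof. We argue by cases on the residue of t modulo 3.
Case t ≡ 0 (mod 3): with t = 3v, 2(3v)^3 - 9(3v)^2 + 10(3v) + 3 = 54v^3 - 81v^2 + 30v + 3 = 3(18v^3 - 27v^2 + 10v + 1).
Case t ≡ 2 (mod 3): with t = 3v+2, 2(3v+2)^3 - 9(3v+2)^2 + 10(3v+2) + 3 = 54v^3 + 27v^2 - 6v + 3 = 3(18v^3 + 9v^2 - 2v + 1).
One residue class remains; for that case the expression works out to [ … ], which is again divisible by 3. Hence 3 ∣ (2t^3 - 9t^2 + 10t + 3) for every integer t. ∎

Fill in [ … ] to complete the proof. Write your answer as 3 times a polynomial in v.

3(18v^3 - 9v^2 - 2v + 2)

The residues treated are {0, 2}, so the missing case is t ≡ 1 (mod 3); write t = 3v+1.
Then 2(3v+1)^3 - 9(3v+1)^2 + 10(3v+1) + 3 = 54v^3 - 27v^2 - 6v + 6 = 3(18v^3 - 9v^2 - 2v + 2).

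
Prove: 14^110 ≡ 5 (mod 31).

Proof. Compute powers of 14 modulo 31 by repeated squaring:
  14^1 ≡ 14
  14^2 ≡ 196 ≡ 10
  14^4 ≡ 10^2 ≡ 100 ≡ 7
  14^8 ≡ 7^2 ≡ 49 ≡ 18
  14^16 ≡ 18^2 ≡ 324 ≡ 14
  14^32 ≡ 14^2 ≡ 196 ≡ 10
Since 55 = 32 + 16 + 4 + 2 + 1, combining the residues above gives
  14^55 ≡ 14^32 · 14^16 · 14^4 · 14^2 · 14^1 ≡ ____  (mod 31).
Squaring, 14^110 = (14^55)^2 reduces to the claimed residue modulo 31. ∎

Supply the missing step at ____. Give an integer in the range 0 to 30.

25

14^32 · 14^16 · 14^4 · 14^2 · 14^1 ≡ 10 · 14 · 7 · 10 · 14 = 137200.
137200 mod 31 = 25, so 14^55 ≡ 25 (mod 31).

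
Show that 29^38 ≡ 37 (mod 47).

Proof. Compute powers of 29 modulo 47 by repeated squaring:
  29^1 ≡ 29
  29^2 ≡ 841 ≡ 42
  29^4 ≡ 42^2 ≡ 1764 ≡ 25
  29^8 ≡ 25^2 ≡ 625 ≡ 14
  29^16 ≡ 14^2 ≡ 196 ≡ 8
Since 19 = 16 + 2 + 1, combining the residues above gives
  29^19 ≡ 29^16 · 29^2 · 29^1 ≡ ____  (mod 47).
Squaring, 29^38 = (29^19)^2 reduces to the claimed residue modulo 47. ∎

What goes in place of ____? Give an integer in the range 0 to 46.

29^16 · 29^2 · 29^1 ≡ 8 · 42 · 29 = 9744.
9744 mod 47 = 15, so 29^19 ≡ 15 (mod 47).

15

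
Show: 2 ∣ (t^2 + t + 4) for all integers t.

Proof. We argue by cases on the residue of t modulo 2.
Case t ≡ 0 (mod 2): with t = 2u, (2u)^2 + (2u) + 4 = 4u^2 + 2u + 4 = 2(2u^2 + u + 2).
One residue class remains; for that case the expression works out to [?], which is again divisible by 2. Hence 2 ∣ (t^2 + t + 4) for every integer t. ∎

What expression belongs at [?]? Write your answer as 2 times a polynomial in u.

2(2u^2 + 3u + 3)

The residues treated are {0}, so the missing case is t ≡ 1 (mod 2); write t = 2u+1.
Then (2u+1)^2 + (2u+1) + 4 = 4u^2 + 6u + 6 = 2(2u^2 + 3u + 3).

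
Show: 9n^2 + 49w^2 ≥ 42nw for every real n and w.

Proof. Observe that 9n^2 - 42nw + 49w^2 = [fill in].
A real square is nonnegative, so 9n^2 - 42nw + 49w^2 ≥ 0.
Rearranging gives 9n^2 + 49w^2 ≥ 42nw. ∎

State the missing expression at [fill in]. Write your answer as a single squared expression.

(3n - 7w)^2

9n^2 - 42nw + 49w^2 is a perfect-square trinomial: the outer terms are (3n)^2 and (7w)^2, and the cross term is -2·3n·7w.
So 9n^2 - 42nw + 49w^2 = (3n - 7w)^2 ≥ 0.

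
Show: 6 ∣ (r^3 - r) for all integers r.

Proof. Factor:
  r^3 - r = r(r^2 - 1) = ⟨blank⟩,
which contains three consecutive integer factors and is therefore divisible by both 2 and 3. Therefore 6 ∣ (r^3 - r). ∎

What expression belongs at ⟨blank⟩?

(r - 1)r(r + 1)

r(r^2 - 1) = r(r - 1)(r + 1) = (r - 1)r(r + 1).
These three factors are consecutive integers, so their product is divisible by 6.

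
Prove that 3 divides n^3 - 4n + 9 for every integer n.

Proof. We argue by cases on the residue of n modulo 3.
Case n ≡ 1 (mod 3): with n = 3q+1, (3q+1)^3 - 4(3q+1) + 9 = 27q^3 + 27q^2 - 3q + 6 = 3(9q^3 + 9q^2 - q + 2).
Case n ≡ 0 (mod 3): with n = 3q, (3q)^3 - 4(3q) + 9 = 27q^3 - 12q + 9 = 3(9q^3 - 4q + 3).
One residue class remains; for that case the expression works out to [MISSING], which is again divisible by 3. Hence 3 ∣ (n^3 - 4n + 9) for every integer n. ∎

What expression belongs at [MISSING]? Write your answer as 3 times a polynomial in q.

The residues treated are {1, 0}, so the missing case is n ≡ 2 (mod 3); write n = 3q+2.
Then (3q+2)^3 - 4(3q+2) + 9 = 27q^3 + 54q^2 + 24q + 9 = 3(9q^3 + 18q^2 + 8q + 3).

3(9q^3 + 18q^2 + 8q + 3)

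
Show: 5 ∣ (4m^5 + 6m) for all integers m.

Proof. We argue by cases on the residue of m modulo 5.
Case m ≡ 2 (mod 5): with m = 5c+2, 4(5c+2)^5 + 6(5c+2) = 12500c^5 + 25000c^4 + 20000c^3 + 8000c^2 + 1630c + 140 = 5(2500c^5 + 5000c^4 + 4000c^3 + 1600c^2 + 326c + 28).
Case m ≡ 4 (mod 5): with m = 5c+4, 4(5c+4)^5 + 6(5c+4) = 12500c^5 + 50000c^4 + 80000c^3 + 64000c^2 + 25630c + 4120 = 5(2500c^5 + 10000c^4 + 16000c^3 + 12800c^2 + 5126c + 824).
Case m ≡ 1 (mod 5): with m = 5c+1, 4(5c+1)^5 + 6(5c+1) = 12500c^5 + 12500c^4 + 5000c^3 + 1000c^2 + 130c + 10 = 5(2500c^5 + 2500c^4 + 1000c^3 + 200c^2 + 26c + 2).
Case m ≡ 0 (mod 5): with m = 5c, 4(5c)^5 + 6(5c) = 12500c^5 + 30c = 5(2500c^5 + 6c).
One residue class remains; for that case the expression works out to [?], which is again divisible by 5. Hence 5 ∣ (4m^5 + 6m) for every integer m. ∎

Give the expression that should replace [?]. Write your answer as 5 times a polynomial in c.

5(2500c^5 + 7500c^4 + 9000c^3 + 5400c^2 + 1626c + 198)

Only m ≡ 3 (mod 5) is unaccounted for. Put m = 5c+3:
4(5c+3)^5 + 6(5c+3) expands to 12500c^5 + 37500c^4 + 45000c^3 + 27000c^2 + 8130c + 990,
and factoring out 5 leaves 5(2500c^5 + 7500c^4 + 9000c^3 + 5400c^2 + 1626c + 198).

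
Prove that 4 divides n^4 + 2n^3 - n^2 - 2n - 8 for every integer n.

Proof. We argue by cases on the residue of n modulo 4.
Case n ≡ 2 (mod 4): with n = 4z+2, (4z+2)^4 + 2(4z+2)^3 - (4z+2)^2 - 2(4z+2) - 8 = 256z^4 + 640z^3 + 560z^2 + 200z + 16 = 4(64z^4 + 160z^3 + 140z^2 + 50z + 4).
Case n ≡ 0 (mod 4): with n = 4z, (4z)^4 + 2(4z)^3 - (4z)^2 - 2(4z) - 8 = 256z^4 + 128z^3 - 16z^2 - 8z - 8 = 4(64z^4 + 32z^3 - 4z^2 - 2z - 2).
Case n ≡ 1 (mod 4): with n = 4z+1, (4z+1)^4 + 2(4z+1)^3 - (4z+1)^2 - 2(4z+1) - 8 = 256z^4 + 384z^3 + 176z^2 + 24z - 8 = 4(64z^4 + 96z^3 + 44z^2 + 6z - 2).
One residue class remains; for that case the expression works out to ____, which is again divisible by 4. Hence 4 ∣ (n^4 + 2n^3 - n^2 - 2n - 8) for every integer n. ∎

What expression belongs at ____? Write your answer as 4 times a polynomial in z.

4(64z^4 + 224z^3 + 284z^2 + 154z + 28)

The residues treated are {2, 0, 1}, so the missing case is n ≡ 3 (mod 4); write n = 4z+3.
Then (4z+3)^4 + 2(4z+3)^3 - (4z+3)^2 - 2(4z+3) - 8 = 256z^4 + 896z^3 + 1136z^2 + 616z + 112 = 4(64z^4 + 224z^3 + 284z^2 + 154z + 28).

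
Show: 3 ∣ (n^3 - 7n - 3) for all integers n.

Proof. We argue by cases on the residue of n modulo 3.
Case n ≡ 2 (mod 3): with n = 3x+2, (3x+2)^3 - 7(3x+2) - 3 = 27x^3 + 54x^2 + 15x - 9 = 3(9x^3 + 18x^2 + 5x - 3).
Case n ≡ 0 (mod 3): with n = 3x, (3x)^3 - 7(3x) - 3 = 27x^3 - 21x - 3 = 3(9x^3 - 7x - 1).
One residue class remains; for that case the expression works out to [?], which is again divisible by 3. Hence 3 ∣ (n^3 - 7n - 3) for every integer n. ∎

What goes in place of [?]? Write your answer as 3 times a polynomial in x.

The residues treated are {2, 0}, so the missing case is n ≡ 1 (mod 3); write n = 3x+1.
Then (3x+1)^3 - 7(3x+1) - 3 = 27x^3 + 27x^2 - 12x - 9 = 3(9x^3 + 9x^2 - 4x - 3).

3(9x^3 + 9x^2 - 4x - 3)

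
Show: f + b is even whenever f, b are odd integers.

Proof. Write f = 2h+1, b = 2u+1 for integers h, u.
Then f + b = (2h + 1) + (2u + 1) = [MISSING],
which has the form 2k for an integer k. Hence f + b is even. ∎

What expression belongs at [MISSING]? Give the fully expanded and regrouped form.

Expanding: (2h + 1) + (2u + 1) = 2h + 2u + 2.
Every term is even; pulling out the factor of 2 gives 2(h + u + 1).

2(h + u + 1)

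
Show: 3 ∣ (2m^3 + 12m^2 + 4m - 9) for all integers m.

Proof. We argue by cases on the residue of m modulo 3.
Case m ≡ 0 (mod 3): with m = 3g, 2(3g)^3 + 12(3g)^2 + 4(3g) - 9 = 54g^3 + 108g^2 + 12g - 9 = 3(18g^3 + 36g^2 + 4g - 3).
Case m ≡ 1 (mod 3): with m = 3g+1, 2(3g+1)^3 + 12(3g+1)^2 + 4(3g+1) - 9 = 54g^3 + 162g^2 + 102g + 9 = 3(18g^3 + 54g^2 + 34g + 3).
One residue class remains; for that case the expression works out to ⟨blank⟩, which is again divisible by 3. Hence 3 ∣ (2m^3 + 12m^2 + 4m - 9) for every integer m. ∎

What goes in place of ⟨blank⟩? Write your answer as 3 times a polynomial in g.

3(18g^3 + 72g^2 + 76g + 21)

The residues treated are {0, 1}, so the missing case is m ≡ 2 (mod 3); write m = 3g+2.
Then 2(3g+2)^3 + 12(3g+2)^2 + 4(3g+2) - 9 = 54g^3 + 216g^2 + 228g + 63 = 3(18g^3 + 72g^2 + 76g + 21).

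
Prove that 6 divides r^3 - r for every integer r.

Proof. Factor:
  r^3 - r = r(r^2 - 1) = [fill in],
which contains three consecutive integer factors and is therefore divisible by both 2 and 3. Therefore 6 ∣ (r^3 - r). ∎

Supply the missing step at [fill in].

(r - 1)r(r + 1)

r(r^2 - 1) = r(r - 1)(r + 1) = (r - 1)r(r + 1).
These three factors are consecutive integers, so their product is divisible by 6.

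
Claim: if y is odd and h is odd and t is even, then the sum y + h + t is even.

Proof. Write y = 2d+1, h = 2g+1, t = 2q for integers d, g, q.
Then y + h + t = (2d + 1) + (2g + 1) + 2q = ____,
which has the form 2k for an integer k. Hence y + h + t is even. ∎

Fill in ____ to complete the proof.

Expanding: (2d + 1) + (2g + 1) + 2q = 2d + 2g + 2q + 2.
Every term is even; pulling out the factor of 2 gives 2(d + g + q + 1).

2(d + g + q + 1)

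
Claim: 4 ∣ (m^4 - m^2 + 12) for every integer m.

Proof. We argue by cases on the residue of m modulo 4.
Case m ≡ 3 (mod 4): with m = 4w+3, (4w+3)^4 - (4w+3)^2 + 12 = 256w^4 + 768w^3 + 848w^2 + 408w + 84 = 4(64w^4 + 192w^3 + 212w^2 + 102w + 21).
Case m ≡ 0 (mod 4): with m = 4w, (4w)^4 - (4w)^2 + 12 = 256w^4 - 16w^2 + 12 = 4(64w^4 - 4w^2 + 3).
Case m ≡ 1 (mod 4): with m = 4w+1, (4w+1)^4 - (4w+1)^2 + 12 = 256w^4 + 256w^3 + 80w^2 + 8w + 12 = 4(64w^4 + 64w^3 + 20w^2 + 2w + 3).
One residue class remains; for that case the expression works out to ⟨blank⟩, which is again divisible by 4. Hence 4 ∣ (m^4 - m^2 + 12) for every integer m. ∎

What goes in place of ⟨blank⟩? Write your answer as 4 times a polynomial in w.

4(64w^4 + 128w^3 + 92w^2 + 28w + 6)

Only m ≡ 2 (mod 4) is unaccounted for. Put m = 4w+2:
(4w+2)^4 - (4w+2)^2 + 12 expands to 256w^4 + 512w^3 + 368w^2 + 112w + 24,
and factoring out 4 leaves 4(64w^4 + 128w^3 + 92w^2 + 28w + 6).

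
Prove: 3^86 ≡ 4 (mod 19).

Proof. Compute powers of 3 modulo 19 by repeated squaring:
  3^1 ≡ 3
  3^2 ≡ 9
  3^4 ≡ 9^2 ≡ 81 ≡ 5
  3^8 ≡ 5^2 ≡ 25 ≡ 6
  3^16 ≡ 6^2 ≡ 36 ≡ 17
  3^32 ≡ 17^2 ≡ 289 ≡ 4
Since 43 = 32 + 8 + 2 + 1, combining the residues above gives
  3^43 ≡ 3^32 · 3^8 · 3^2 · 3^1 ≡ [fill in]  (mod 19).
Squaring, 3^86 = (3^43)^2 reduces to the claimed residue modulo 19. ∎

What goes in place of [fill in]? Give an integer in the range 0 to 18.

3^32 · 3^8 · 3^2 · 3^1 ≡ 4 · 6 · 9 · 3 = 648.
648 mod 19 = 2, so 3^43 ≡ 2 (mod 19).

2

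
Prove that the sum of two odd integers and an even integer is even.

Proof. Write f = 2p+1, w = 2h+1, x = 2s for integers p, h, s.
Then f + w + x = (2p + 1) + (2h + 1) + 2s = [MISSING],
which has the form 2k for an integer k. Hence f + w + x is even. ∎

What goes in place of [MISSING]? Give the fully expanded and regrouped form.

2(h + p + s + 1)

Expanding: (2p + 1) + (2h + 1) + 2s = 2h + 2p + 2s + 2.
Every term is even; pulling out the factor of 2 gives 2(h + p + s + 1).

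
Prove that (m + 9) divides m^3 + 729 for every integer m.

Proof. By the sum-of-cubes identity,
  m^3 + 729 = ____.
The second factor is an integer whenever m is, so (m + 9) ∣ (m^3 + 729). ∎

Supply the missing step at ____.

(m + 9)(m^2 - 9m + 81)

Polynomial division of m^3 + 729 by m + 9 leaves remainder 0 and quotient m^2 - 9m + 81.
Hence m^3 + 729 = (m + 9)(m^2 - 9m + 81).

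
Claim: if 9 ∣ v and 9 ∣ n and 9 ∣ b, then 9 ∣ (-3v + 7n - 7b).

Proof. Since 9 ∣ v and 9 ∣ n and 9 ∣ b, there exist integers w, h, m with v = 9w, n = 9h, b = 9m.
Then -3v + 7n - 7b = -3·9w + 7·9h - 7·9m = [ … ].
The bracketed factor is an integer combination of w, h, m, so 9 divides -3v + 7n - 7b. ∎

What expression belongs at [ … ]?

Each term has a factor of 9: -3·9w + 7·9h - 7·9m = 9·(7h - 7m - 3w).
Since 7h - 7m - 3w is an integer, 9 ∣ (-3v + 7n - 7b).

9(7h - 7m - 3w)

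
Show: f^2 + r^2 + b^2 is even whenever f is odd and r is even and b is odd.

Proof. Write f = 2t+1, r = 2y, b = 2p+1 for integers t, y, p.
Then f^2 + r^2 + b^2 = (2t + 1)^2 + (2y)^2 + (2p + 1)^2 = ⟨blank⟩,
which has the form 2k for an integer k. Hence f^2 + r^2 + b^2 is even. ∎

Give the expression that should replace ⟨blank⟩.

Expanding: (2t + 1)^2 + (2y)^2 + (2p + 1)^2 = 4p^2 + 4p + 4t^2 + 4t + 4y^2 + 2.
Every term is even; pulling out the factor of 2 gives 2(2p^2 + 2p + 2t^2 + 2t + 2y^2 + 1).

2(2p^2 + 2p + 2t^2 + 2t + 2y^2 + 1)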